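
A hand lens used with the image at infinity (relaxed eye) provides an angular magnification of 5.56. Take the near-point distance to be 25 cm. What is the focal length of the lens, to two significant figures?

For the image at infinity, M = D/f.
f = D/M = 25/5.56 = 4.496 cm.

4.5 cm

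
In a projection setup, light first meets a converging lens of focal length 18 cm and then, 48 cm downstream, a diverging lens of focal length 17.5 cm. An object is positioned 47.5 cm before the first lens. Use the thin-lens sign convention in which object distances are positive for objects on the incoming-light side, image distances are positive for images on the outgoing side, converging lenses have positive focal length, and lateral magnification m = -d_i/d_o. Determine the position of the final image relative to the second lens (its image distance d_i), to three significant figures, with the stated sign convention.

Lens 1: 1/d_i1 = 1/f_1 - 1/d_o1 = 1/18 - 1/47.5 = 0.03450 cm^-1, so d_i1 = 28.983 cm.
Object distance for lens 2: d_o2 = 48 - 28.983 = 19.017 cm.
Lens 2: 1/d_i2 = 1/f_2 - 1/d_o2 = 1/(-17.5) - 1/(19.017) = -0.10973 cm^-1, so d_i2 = -9.113 cm.

-9.11 cm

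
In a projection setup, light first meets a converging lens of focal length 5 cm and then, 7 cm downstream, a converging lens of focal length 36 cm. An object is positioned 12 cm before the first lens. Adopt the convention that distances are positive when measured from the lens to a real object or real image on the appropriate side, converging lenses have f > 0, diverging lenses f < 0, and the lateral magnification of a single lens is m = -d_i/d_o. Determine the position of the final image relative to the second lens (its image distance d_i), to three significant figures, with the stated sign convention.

First lens: d_i1 = 1/(1/5 - 1/12) = 8.571 cm.
This image would form 8.571 cm past lens 1, i.e. 1.571 cm beyond lens 2, so it is a virtual object for lens 2: d_o2 = 7 - 8.571 = -1.571 cm.
Second lens: d_i2 = 1/(1/36 - 1/(-1.571)) = 1.506 cm.

1.51 cm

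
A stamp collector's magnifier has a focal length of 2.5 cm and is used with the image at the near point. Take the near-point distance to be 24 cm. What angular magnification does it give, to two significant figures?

M = 1 + D/f = 1 + 24/2.5 = 10.600.

11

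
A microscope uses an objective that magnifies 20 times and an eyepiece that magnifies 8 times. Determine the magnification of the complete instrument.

The overall magnification of a compound microscope is the product of the objective and eyepiece magnifications:
M = M_obj x M_eye = 20 x 8 = 160.

160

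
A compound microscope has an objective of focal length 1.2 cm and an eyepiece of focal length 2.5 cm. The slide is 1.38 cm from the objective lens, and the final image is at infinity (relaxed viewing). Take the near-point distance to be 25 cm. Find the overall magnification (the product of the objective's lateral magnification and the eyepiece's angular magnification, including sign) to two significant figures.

Objective: 1/d_i = 1/f_obj - 1/d_o = 1/1.2 - 1/1.38 = 0.10870 cm^-1, so d_i = 9.200 cm.
m_obj = -d_i/d_o = -9.200/1.38 = -6.667.
Eyepiece angular magnification (image at infinity): M_eye = D/f_e = 25/2.5 = 10.000.
Overall M = m_obj x M_eye = (-6.667)(10.000) = -66.67.

-67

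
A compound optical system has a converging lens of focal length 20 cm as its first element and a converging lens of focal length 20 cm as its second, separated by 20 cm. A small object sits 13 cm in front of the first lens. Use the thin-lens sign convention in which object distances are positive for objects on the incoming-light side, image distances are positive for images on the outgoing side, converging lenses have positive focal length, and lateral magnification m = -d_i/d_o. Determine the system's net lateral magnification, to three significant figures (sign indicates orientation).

First lens: d_i1 = 1/(1/20 - 1/13) = -37.143 cm.
m_1 = -(-37.143)/13 = 2.8571.
With d_i1 < 0 the first image is virtual and lies on the object side; the object distance for lens 2 is d_o2 = 20 - (-37.143) = 57.143 cm.
Second lens: d_i2 = 1/(1/20 - 1/(57.143)) = 30.769 cm.
m_2 = -(30.769)/(57.143) = -0.5385.
Overall magnification: m = m_1 m_2 = -1.5385.

-1.54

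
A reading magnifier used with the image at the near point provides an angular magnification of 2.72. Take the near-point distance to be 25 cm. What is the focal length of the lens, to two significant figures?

15 cm

For the image at the near point, M = 1 + D/f.
f = D/(M - 1) = 25/(2.72 - 1) = 14.535 cm.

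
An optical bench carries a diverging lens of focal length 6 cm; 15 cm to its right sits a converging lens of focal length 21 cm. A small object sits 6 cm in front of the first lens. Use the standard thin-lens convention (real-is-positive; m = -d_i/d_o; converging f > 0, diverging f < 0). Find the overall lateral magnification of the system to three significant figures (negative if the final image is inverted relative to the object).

3.50

First lens: d_i1 = 1/(1/(-6) - 1/6) = -3.000 cm.
m_1 = -(-3.000)/6 = 0.5000.
The intermediate image is virtual, 3.000 cm to the left of lens 1, so d_o2 = L - d_i1 = 15 - (-3.000) = 18.000 cm.
Second lens: d_i2 = 1/(1/21 - 1/(18.000)) = -126.000 cm.
m_2 = -(-126.000)/(18.000) = 7.0000.
Total m = m_1 x m_2 = (0.5000)(7.0000) = 3.5000.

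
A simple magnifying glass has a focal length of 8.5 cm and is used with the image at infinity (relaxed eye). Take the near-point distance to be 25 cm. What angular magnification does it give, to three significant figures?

M = D/f = 25/8.5 = 2.941.

2.94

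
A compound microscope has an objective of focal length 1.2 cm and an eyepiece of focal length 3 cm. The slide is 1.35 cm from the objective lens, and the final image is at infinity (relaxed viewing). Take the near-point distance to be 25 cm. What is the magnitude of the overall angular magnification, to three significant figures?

66.7

Objective: 1/d_i = 1/f_obj - 1/d_o = 1/1.2 - 1/1.35 = 0.09259 cm^-1, so d_i = 10.800 cm.
m_obj = -d_i/d_o = -10.800/1.35 = -8.000.
Eyepiece angular magnification (image at infinity): M_eye = D/f_e = 25/3 = 8.333.
Overall M = m_obj x M_eye = (-8.000)(8.333) = -66.67.
|M| = 66.67.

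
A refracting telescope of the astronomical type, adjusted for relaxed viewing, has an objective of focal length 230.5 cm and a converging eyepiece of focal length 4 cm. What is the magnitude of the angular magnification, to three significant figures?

57.6

|M| = f_obj/|f_eye| = 230.5/4 = 57.625.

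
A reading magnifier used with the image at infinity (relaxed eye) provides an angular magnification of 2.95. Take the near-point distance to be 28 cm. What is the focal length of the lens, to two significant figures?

For the image at infinity, M = D/f.
f = D/M = 28/2.95 = 9.492 cm.

9.5 cm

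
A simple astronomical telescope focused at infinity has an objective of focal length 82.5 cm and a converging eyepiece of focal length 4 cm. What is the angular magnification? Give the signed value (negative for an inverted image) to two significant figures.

M = -f_obj/f_eye = -82.5/(4) = -20.625.

-21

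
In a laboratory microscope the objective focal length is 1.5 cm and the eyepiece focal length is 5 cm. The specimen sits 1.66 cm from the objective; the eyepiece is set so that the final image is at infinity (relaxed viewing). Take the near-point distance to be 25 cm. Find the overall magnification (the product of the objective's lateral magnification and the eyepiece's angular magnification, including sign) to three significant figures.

Objective: 1/d_i = 1/f_obj - 1/d_o = 1/1.5 - 1/1.66 = 0.06426 cm^-1, so d_i = 15.563 cm.
m_obj = -d_i/d_o = -15.563/1.66 = -9.375.
Eyepiece angular magnification (image at infinity): M_eye = D/f_e = 25/5 = 5.000.
Overall M = m_obj x M_eye = (-9.375)(5.000) = -46.88.

-46.9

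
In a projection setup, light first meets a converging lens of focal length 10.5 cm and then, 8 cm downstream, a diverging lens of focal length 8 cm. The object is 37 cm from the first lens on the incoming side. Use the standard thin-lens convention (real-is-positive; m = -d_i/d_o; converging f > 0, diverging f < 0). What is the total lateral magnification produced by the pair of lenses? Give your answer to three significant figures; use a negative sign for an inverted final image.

-2.37

Applying the thin-lens equation to the first lens, 1/10.5 = 1/37 + 1/d_i1, which gives d_i1 = 14.660 cm.
Its lateral magnification is m_1 = -d_i1/d_o1 = -(14.660)/37 = -0.3962.
This image would form 14.660 cm past lens 1, i.e. 6.660 cm beyond lens 2, so it is a virtual object for lens 2: d_o2 = 8 - 14.660 = -6.660 cm.
Applying the thin-lens equation again with f_2 = -8 cm and d_o2 = -6.660 cm gives d_i2 = 39.775 cm.
m_2 = -(39.775)/(-6.660) = 5.9718.
Total m = m_1 x m_2 = (-0.3962)(5.9718) = -2.3662.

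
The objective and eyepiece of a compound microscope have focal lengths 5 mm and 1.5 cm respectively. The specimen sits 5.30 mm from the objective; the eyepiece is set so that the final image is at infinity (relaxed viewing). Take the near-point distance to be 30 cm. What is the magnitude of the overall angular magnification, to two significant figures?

Convert to cm: f_obj = 5 mm = 0.5 cm; d_o = 5.30 mm = 0.53 cm.
Objective: 1/d_i = 1/f_obj - 1/d_o = 1/0.5 - 1/0.53 = 0.11321 cm^-1, so d_i = 8.833 cm.
m_obj = -d_i/d_o = -8.833/0.53 = -16.667.
Eyepiece angular magnification (image at infinity): M_eye = D/f_e = 30/1.5 = 20.000.
Overall M = m_obj x M_eye = (-16.667)(20.000) = -333.33.
|M| = 333.33.

330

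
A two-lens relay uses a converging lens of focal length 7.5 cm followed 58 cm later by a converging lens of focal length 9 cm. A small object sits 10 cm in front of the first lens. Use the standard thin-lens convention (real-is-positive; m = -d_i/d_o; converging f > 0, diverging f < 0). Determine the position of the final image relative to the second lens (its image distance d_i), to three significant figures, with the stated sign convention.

Applying the thin-lens equation to the first lens, 1/7.5 = 1/10 + 1/d_i1, which gives d_i1 = 30.000 cm.
Object distance for lens 2: d_o2 = 58 - 30.000 = 28.000 cm.
Applying the thin-lens equation again with f_2 = 9 cm and d_o2 = 28.000 cm gives d_i2 = 13.263 cm.

13.3 cm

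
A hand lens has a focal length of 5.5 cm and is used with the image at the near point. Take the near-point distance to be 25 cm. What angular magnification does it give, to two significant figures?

5.5

M = 1 + D/f = 1 + 25/5.5 = 5.545.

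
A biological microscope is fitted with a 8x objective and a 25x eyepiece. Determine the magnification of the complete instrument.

200

The overall magnification of a compound microscope is the product of the objective and eyepiece magnifications:
M = M_obj x M_eye = 8 x 25 = 200.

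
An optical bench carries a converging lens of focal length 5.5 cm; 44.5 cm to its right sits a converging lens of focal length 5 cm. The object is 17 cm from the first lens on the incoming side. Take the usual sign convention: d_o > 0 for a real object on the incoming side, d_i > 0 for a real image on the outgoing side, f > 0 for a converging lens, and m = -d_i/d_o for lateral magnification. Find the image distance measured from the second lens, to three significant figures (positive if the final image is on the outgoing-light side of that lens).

Lens 1: 1/d_i1 = 1/f_1 - 1/d_o1 = 1/5.5 - 1/17 = 0.12299 cm^-1, so d_i1 = 8.130 cm.
The intermediate image is 8.130 cm to the right of lens 1, so d_o2 = L - d_i1 = 44.5 - 8.130 = 36.370 cm.
Lens 2: 1/d_i2 = 1/f_2 - 1/d_o2 = 1/5 - 1/(36.370) = 0.17250 cm^-1, so d_i2 = 5.797 cm.

5.80 cm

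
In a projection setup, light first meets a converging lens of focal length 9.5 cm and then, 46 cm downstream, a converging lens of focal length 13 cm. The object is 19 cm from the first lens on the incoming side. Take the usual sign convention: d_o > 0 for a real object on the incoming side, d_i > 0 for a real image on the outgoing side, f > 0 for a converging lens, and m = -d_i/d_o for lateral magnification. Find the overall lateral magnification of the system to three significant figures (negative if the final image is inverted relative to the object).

Lens 1: 1/d_i1 = 1/f_1 - 1/d_o1 = 1/9.5 - 1/19 = 0.05263 cm^-1, so d_i1 = 19.000 cm.
m_1 = -(19.000)/19 = -1.0000.
Object distance for lens 2: d_o2 = 46 - 19.000 = 27.000 cm.
Lens 2: 1/d_i2 = 1/f_2 - 1/d_o2 = 1/13 - 1/(27.000) = 0.03989 cm^-1, so d_i2 = 25.071 cm.
m_2 = -(25.071)/(27.000) = -0.9286.
The system's lateral magnification is m_1 m_2 = (-1.0000)(-0.9286) = 0.9286.

0.929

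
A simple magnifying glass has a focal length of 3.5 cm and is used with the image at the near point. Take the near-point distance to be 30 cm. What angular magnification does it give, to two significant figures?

9.6

M = 1 + D/f = 1 + 30/3.5 = 9.571.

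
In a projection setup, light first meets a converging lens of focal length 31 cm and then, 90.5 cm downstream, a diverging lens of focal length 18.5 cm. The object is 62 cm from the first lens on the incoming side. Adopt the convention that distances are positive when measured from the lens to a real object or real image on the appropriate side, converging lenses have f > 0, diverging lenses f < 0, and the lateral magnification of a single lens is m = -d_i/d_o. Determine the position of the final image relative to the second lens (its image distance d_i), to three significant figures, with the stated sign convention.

-11.2 cm

Lens 1: 1/d_i1 = 1/f_1 - 1/d_o1 = 1/31 - 1/62 = 0.01613 cm^-1, so d_i1 = 62.000 cm.
Object distance for lens 2: d_o2 = 90.5 - 62.000 = 28.500 cm.
Lens 2: 1/d_i2 = 1/f_2 - 1/d_o2 = 1/(-18.5) - 1/(28.500) = -0.08914 cm^-1, so d_i2 = -11.218 cm.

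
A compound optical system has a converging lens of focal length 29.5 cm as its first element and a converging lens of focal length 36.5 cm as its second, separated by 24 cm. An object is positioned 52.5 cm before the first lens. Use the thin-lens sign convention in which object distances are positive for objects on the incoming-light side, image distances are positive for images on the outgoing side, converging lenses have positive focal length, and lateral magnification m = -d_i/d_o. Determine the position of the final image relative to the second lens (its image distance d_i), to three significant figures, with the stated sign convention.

19.8 cm

Applying the thin-lens equation to the first lens, 1/29.5 = 1/52.5 + 1/d_i1, which gives d_i1 = 67.337 cm.
Since 67.337 cm > 24 cm, the first image lies past the second lens and serves as a virtual object: d_o2 = L - d_i1 = -43.337 cm.
Applying the thin-lens equation again with f_2 = 36.5 cm and d_o2 = -43.337 cm gives d_i2 = 19.813 cm.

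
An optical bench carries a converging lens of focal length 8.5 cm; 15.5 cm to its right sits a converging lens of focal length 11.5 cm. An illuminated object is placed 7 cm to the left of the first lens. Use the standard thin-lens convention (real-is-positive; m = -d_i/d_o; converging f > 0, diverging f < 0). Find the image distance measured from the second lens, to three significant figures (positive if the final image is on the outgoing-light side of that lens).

14.5 cm

First lens: d_i1 = 1/(1/8.5 - 1/7) = -39.667 cm.
The intermediate image is virtual, 39.667 cm to the left of lens 1, so d_o2 = L - d_i1 = 15.5 - (-39.667) = 55.167 cm.
Second lens: d_i2 = 1/(1/11.5 - 1/(55.167)) = 14.529 cm.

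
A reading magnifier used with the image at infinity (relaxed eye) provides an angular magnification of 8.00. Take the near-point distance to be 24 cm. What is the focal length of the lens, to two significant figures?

3.0 cm

For the image at infinity, M = D/f.
f = D/M = 24/8.0 = 3.000 cm.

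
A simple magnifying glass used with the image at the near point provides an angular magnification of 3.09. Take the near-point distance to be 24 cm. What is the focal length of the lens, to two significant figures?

11 cm

For the image at the near point, M = 1 + D/f.
f = D/(M - 1) = 24/(3.09 - 1) = 11.483 cm.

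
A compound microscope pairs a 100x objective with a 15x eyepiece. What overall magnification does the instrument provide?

The overall magnification of a compound microscope is the product of the objective and eyepiece magnifications:
M = M_obj x M_eye = 100 x 15 = 1500.

1500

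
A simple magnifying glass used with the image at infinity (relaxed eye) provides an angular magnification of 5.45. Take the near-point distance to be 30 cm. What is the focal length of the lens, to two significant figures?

5.5 cm

For the image at infinity, M = D/f.
f = D/M = 30/5.45 = 5.505 cm.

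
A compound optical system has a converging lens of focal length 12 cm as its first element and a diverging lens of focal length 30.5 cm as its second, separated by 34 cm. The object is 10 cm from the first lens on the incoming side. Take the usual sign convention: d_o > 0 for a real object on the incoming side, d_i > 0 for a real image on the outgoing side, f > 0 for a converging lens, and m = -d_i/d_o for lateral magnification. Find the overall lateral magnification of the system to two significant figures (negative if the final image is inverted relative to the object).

1.5

First lens: d_i1 = 1/(1/12 - 1/10) = -60.000 cm.
m_1 = -(-60.000)/10 = 6.0000.
The intermediate image is virtual, 60.000 cm to the left of lens 1, so d_o2 = L - d_i1 = 34 - (-60.000) = 94.000 cm.
Second lens: d_i2 = 1/(1/(-30.5) - 1/(94.000)) = -23.028 cm.
m_2 = -(-23.028)/(94.000) = 0.2450.
Total m = m_1 x m_2 = (6.0000)(0.2450) = 1.4699.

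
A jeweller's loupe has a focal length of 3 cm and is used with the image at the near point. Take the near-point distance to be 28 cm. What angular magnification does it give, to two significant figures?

10

M = 1 + D/f = 1 + 28/3 = 10.333.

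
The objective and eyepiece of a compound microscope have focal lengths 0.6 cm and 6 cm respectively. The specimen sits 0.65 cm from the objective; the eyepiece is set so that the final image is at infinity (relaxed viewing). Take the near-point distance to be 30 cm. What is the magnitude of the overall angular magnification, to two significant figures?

60

Objective: 1/d_i = 1/f_obj - 1/d_o = 1/0.6 - 1/0.65 = 0.12821 cm^-1, so d_i = 7.800 cm.
m_obj = -d_i/d_o = -7.800/0.65 = -12.000.
Eyepiece angular magnification (image at infinity): M_eye = D/f_e = 30/6 = 5.000.
Overall M = m_obj x M_eye = (-12.000)(5.000) = -60.00.
|M| = 60.00.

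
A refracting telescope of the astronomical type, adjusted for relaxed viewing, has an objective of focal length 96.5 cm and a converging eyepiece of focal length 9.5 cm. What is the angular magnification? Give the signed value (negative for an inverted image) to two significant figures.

M = -f_obj/f_eye = -96.5/(9.5) = -10.158.

-10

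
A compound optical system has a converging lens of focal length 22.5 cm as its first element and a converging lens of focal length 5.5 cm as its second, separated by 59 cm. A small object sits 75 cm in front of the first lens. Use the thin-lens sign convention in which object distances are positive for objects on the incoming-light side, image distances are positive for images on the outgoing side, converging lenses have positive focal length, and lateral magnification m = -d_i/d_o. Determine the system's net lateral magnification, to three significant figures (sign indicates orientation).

0.110

First lens: d_i1 = 1/(1/22.5 - 1/75) = 32.143 cm.
m_1 = -(32.143)/75 = -0.4286.
That image sits 26.857 cm in front of the second lens, so d_o2 = 26.857 cm.
Second lens: d_i2 = 1/(1/5.5 - 1/(26.857)) = 6.916 cm.
m_2 = -(6.916)/(26.857) = -0.2575.
Overall magnification: m = m_1 m_2 = 0.1104.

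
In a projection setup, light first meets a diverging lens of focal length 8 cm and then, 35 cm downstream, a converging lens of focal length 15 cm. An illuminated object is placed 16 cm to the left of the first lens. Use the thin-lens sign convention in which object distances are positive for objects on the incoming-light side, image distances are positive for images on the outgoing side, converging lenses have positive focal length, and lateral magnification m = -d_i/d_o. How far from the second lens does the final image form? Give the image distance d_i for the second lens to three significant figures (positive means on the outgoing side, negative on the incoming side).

23.9 cm

First lens: d_i1 = 1/(1/(-8) - 1/16) = -5.333 cm.
With d_i1 < 0 the first image is virtual and lies on the object side; the object distance for lens 2 is d_o2 = 35 - (-5.333) = 40.333 cm.
Second lens: d_i2 = 1/(1/15 - 1/(40.333)) = 23.882 cm.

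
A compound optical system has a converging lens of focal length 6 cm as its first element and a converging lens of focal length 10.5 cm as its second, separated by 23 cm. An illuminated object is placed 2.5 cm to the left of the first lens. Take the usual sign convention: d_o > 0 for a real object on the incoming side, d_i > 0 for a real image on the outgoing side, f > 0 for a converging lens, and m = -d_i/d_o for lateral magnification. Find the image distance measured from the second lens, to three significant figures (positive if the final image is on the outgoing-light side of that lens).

Applying the thin-lens equation to the first lens, 1/6 = 1/2.5 + 1/d_i1, which gives d_i1 = -4.286 cm.
With d_i1 < 0 the first image is virtual and lies on the object side; the object distance for lens 2 is d_o2 = 23 - (-4.286) = 27.286 cm.
Applying the thin-lens equation again with f_2 = 10.5 cm and d_o2 = 27.286 cm gives d_i2 = 17.068 cm.

17.1 cm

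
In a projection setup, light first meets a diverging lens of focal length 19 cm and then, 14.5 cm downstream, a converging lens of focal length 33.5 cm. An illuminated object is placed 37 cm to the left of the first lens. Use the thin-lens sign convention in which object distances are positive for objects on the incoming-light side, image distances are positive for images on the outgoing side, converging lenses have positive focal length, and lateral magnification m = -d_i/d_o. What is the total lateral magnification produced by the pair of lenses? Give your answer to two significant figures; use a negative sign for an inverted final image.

Applying the thin-lens equation to the first lens, 1/(-19) = 1/37 + 1/d_i1, which gives d_i1 = -12.554 cm.
Its lateral magnification is m_1 = -d_i1/d_o1 = -(-12.554)/37 = 0.3393.
With d_i1 < 0 the first image is virtual and lies on the object side; the object distance for lens 2 is d_o2 = 14.5 - (-12.554) = 27.054 cm.
Applying the thin-lens equation again with f_2 = 33.5 cm and d_o2 = 27.054 cm gives d_i2 = -140.589 cm.
m_2 = -(-140.589)/(27.054) = 5.1967.
Total m = m_1 x m_2 = (0.3393)(5.1967) = 1.7632.

1.8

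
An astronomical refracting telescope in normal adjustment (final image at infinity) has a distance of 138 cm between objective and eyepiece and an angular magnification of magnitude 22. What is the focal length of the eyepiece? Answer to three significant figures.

In normal adjustment the tube length equals f_obj + f_eye and |M| = f_obj/f_eye.
So f_obj = 22 f_eye and 22 f_eye + f_eye = 138 cm, giving f_eye = 138/23 = 6.000 cm and f_obj = 132.000 cm.

6.00 cm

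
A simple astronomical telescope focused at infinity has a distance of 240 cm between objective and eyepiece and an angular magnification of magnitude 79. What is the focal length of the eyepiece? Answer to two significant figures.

In normal adjustment the tube length equals f_obj + f_eye and |M| = f_obj/f_eye.
So f_obj = 79 f_eye and 79 f_eye + f_eye = 240 cm, giving f_eye = 240/80 = 3.000 cm and f_obj = 237.000 cm.

3.0 cm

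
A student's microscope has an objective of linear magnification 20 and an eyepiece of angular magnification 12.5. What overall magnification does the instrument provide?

250

The overall magnification of a compound microscope is the product of the objective and eyepiece magnifications:
M = M_obj x M_eye = 20 x 12.5 = 250.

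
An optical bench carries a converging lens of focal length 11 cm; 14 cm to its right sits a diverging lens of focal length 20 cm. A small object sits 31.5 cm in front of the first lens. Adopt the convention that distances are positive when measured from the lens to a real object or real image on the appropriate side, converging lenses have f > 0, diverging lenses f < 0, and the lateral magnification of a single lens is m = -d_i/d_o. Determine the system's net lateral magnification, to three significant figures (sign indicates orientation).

Lens 1: 1/d_i1 = 1/f_1 - 1/d_o1 = 1/11 - 1/31.5 = 0.05916 cm^-1, so d_i1 = 16.902 cm.
m_1 = -(16.902)/31.5 = -0.5366.
Since 16.902 cm > 14 cm, the first image lies past the second lens and serves as a virtual object: d_o2 = L - d_i1 = -2.902 cm.
Lens 2: 1/d_i2 = 1/f_2 - 1/d_o2 = 1/(-20) - 1/(-2.902) = 0.29454 cm^-1, so d_i2 = 3.395 cm.
m_2 = -(3.395)/(-2.902) = 1.1698.
Total m = m_1 x m_2 = (-0.5366)(1.1698) = -0.6277.

-0.628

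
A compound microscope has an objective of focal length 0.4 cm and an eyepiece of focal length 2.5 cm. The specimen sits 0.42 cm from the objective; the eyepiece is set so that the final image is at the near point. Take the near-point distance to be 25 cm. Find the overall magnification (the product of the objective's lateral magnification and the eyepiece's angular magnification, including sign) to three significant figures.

Objective: 1/d_i = 1/f_obj - 1/d_o = 1/0.4 - 1/0.42 = 0.11905 cm^-1, so d_i = 8.400 cm.
m_obj = -d_i/d_o = -8.400/0.42 = -20.000.
Eyepiece angular magnification (image at near point): M_eye = 1 + D/f_e = 1 + 25/2.5 = 11.000.
Overall M = m_obj x M_eye = (-20.000)(11.000) = -220.00.

-220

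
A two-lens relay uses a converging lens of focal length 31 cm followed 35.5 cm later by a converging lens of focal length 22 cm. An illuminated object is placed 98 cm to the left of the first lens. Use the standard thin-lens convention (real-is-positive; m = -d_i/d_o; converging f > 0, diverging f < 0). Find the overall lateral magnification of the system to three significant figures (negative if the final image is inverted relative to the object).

First lens: d_i1 = 1/(1/31 - 1/98) = 45.343 cm.
m_1 = -(45.343)/98 = -0.4627.
Since 45.343 cm > 35.5 cm, the first image lies past the second lens and serves as a virtual object: d_o2 = L - d_i1 = -9.843 cm.
Second lens: d_i2 = 1/(1/22 - 1/(-9.843)) = 6.801 cm.
m_2 = -(6.801)/(-9.843) = 0.6909.
The system's lateral magnification is m_1 m_2 = (-0.4627)(0.6909) = -0.3197.

-0.320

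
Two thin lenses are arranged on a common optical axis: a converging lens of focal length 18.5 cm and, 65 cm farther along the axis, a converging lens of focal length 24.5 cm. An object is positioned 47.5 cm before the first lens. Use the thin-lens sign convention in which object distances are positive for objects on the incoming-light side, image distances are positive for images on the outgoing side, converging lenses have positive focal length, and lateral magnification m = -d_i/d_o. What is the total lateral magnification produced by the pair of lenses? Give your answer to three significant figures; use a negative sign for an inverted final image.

Applying the thin-lens equation to the first lens, 1/18.5 = 1/47.5 + 1/d_i1, which gives d_i1 = 30.302 cm.
Its lateral magnification is m_1 = -d_i1/d_o1 = -(30.302)/47.5 = -0.6379.
That image sits 34.698 cm in front of the second lens, so d_o2 = 34.698 cm.
Applying the thin-lens equation again with f_2 = 24.5 cm and d_o2 = 34.698 cm gives d_i2 = 83.358 cm.
m_2 = -(83.358)/(34.698) = -2.4024.
The system's lateral magnification is m_1 m_2 = (-0.6379)(-2.4024) = 1.5325.

1.53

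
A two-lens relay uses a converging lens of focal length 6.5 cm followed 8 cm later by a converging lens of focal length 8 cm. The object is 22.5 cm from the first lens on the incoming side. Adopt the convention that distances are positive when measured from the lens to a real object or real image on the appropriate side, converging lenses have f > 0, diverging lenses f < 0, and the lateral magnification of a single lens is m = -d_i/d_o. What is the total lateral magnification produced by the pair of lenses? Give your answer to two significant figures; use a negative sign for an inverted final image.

-0.36

Applying the thin-lens equation to the first lens, 1/6.5 = 1/22.5 + 1/d_i1, which gives d_i1 = 9.141 cm.
Its lateral magnification is m_1 = -d_i1/d_o1 = -(9.141)/22.5 = -0.4062.
This image would form 9.141 cm past lens 1, i.e. 1.141 cm beyond lens 2, so it is a virtual object for lens 2: d_o2 = 8 - 9.141 = -1.141 cm.
Applying the thin-lens equation again with f_2 = 8 cm and d_o2 = -1.141 cm gives d_i2 = 0.998 cm.
m_2 = -(0.998)/(-1.141) = 0.8752.
Total m = m_1 x m_2 = (-0.4062)(0.8752) = -0.3556.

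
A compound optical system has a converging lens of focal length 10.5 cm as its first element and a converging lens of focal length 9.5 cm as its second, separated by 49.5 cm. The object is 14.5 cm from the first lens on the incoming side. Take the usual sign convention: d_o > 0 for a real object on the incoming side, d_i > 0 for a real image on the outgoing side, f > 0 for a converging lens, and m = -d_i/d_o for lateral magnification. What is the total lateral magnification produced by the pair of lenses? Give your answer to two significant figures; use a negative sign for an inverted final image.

First lens: d_i1 = 1/(1/10.5 - 1/14.5) = 38.063 cm.
m_1 = -(38.063)/14.5 = -2.6250.
Object distance for lens 2: d_o2 = 49.5 - 38.063 = 11.437 cm.
Second lens: d_i2 = 1/(1/9.5 - 1/(11.437)) = 56.081 cm.
m_2 = -(56.081)/(11.437) = -4.9032.
Total m = m_1 x m_2 = (-2.6250)(-4.9032) = 12.8710.

13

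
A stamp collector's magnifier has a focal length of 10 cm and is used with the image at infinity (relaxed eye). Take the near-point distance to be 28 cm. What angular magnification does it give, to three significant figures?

M = D/f = 28/10 = 2.800.

2.80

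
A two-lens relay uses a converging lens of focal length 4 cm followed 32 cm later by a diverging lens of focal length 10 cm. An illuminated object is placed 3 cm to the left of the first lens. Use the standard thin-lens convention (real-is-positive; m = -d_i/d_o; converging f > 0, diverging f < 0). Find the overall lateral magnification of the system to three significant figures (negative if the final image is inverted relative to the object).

First lens: d_i1 = 1/(1/4 - 1/3) = -12.000 cm.
m_1 = -(-12.000)/3 = 4.0000.
With d_i1 < 0 the first image is virtual and lies on the object side; the object distance for lens 2 is d_o2 = 32 - (-12.000) = 44.000 cm.
Second lens: d_i2 = 1/(1/(-10) - 1/(44.000)) = -8.148 cm.
m_2 = -(-8.148)/(44.000) = 0.1852.
Total m = m_1 x m_2 = (4.0000)(0.1852) = 0.7407.

0.741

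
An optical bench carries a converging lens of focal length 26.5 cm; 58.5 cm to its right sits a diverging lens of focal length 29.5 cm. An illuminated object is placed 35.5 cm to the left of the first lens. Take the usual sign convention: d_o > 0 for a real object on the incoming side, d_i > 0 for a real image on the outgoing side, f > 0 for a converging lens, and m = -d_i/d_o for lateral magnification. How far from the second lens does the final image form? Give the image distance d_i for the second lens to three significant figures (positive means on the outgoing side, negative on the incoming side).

-82.2 cm

Applying the thin-lens equation to the first lens, 1/26.5 = 1/35.5 + 1/d_i1, which gives d_i1 = 104.528 cm.
Since 104.528 cm > 58.5 cm, the first image lies past the second lens and serves as a virtual object: d_o2 = L - d_i1 = -46.028 cm.
Applying the thin-lens equation again with f_2 = -29.5 cm and d_o2 = -46.028 cm gives d_i2 = -82.154 cm.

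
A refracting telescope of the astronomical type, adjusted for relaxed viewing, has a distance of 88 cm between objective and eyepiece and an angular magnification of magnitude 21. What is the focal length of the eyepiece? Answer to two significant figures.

In normal adjustment the tube length equals f_obj + f_eye and |M| = f_obj/f_eye.
So f_obj = 21 f_eye and 21 f_eye + f_eye = 88 cm, giving f_eye = 88/22 = 4.000 cm and f_obj = 84.000 cm.

4.0 cm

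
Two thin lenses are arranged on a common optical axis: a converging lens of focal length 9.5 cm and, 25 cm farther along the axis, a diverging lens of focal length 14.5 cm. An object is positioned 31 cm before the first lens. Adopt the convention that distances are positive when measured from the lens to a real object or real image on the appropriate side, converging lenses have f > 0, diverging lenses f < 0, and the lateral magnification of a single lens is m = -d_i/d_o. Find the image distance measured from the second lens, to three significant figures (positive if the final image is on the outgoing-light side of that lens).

Applying the thin-lens equation to the first lens, 1/9.5 = 1/31 + 1/d_i1, which gives d_i1 = 13.698 cm.
The intermediate image is 13.698 cm to the right of lens 1, so d_o2 = L - d_i1 = 25 - 13.698 = 11.302 cm.
Applying the thin-lens equation again with f_2 = -14.5 cm and d_o2 = 11.302 cm gives d_i2 = -6.352 cm.

-6.35 cm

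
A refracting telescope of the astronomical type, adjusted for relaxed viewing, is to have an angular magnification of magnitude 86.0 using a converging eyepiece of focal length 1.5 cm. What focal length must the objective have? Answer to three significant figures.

129 cm

|M| = f_obj/|f_eye|, so f_obj = |M| x |f_eye| = 86.0 x 1.5 = 129.000 cm.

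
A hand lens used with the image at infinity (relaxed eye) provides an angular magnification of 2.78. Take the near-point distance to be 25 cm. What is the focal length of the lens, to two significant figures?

9.0 cm

For the image at infinity, M = D/f.
f = D/M = 25/2.78 = 8.993 cm.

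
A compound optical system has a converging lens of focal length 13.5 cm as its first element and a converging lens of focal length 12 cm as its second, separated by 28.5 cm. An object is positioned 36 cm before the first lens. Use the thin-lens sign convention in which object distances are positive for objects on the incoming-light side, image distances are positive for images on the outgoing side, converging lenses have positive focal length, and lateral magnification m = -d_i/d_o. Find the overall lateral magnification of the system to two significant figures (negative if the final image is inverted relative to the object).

Applying the thin-lens equation to the first lens, 1/13.5 = 1/36 + 1/d_i1, which gives d_i1 = 21.600 cm.
Its lateral magnification is m_1 = -d_i1/d_o1 = -(21.600)/36 = -0.6000.
Object distance for lens 2: d_o2 = 28.5 - 21.600 = 6.900 cm.
Applying the thin-lens equation again with f_2 = 12 cm and d_o2 = 6.900 cm gives d_i2 = -16.235 cm.
m_2 = -(-16.235)/(6.900) = 2.3529.
The system's lateral magnification is m_1 m_2 = (-0.6000)(2.3529) = -1.4118.

-1.4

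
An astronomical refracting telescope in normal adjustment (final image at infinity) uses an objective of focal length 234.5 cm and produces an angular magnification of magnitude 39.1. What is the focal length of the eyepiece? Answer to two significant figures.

6.0 cm

|M| = f_obj/f_eye, so f_eye = f_obj/|M| = 234.5/39.1 = 5.997 cm.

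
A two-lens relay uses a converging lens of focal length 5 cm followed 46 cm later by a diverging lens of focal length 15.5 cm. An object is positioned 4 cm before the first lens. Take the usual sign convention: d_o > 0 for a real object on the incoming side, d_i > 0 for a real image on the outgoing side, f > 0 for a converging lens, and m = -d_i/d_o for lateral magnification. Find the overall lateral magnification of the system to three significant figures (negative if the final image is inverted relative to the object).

Lens 1: 1/d_i1 = 1/f_1 - 1/d_o1 = 1/5 - 1/4 = -0.05000 cm^-1, so d_i1 = -20.000 cm.
m_1 = -(-20.000)/4 = 5.0000.
The intermediate image is virtual, 20.000 cm to the left of lens 1, so d_o2 = L - d_i1 = 46 - (-20.000) = 66.000 cm.
Lens 2: 1/d_i2 = 1/f_2 - 1/d_o2 = 1/(-15.5) - 1/(66.000) = -0.07967 cm^-1, so d_i2 = -12.552 cm.
m_2 = -(-12.552)/(66.000) = 0.1902.
Overall magnification: m = m_1 m_2 = 0.9509.

0.951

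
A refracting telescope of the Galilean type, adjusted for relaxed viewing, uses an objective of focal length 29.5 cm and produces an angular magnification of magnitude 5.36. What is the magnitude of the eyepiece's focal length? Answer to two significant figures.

5.5 cm

|M| = f_obj/|f_eye|, so |f_eye| = f_obj/|M| = 29.5/5.36 = 5.504 cm.
(The eyepiece is diverging, so its signed focal length is -5.504 cm.)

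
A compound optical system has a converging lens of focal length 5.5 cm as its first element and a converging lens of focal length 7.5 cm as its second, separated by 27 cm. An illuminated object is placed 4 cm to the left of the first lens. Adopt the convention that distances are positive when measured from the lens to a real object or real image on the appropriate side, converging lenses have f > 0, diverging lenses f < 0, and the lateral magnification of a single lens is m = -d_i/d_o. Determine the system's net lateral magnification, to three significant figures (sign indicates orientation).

-0.805

Applying the thin-lens equation to the first lens, 1/5.5 = 1/4 + 1/d_i1, which gives d_i1 = -14.667 cm.
Its lateral magnification is m_1 = -d_i1/d_o1 = -(-14.667)/4 = 3.6667.
The intermediate image is virtual, 14.667 cm to the left of lens 1, so d_o2 = L - d_i1 = 27 - (-14.667) = 41.667 cm.
Applying the thin-lens equation again with f_2 = 7.5 cm and d_o2 = 41.667 cm gives d_i2 = 9.146 cm.
m_2 = -(9.146)/(41.667) = -0.2195.
Overall magnification: m = m_1 m_2 = -0.8049.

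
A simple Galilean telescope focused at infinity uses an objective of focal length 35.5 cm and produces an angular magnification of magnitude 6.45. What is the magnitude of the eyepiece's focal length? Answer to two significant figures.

5.5 cm

|M| = f_obj/|f_eye|, so |f_eye| = f_obj/|M| = 35.5/6.45 = 5.504 cm.
(The eyepiece is diverging, so its signed focal length is -5.504 cm.)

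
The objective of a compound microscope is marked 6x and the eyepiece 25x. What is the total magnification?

The overall magnification of a compound microscope is the product of the objective and eyepiece magnifications:
M = M_obj x M_eye = 6 x 25 = 150.

150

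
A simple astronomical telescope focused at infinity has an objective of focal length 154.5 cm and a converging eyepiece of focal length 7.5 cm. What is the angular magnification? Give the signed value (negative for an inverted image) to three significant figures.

M = -f_obj/f_eye = -154.5/(7.5) = -20.600.

-20.6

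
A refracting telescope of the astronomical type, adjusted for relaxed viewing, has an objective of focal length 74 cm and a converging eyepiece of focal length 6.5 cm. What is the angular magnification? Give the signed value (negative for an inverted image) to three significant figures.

-11.4

M = -f_obj/f_eye = -74/(6.5) = -11.385.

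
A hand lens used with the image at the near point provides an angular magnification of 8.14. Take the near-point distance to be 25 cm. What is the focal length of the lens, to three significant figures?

3.50 cm

For the image at the near point, M = 1 + D/f.
f = D/(M - 1) = 25/(8.14 - 1) = 3.501 cm.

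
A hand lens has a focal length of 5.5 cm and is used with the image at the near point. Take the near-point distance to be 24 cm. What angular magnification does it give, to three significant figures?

M = 1 + D/f = 1 + 24/5.5 = 5.364.

5.36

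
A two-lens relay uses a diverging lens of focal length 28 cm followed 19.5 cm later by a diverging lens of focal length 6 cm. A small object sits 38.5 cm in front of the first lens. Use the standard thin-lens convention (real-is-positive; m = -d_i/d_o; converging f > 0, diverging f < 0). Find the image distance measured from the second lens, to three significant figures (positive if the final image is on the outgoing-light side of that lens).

-5.14 cm

First lens: d_i1 = 1/(1/(-28) - 1/38.5) = -16.211 cm.
With d_i1 < 0 the first image is virtual and lies on the object side; the object distance for lens 2 is d_o2 = 19.5 - (-16.211) = 35.711 cm.
Second lens: d_i2 = 1/(1/(-6) - 1/(35.711)) = -5.137 cm.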